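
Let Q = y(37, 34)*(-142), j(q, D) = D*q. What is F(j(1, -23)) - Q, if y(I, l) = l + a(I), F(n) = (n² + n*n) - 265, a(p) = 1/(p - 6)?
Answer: 174393/31 ≈ 5625.6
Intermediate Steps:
a(p) = 1/(-6 + p)
F(n) = -265 + 2*n² (F(n) = (n² + n²) - 265 = 2*n² - 265 = -265 + 2*n²)
y(I, l) = l + 1/(-6 + I)
Q = -149810/31 (Q = ((1 + 34*(-6 + 37))/(-6 + 37))*(-142) = ((1 + 34*31)/31)*(-142) = ((1 + 1054)/31)*(-142) = ((1/31)*1055)*(-142) = (1055/31)*(-142) = -149810/31 ≈ -4832.6)
F(j(1, -23)) - Q = (-265 + 2*(-23*1)²) - 1*(-149810/31) = (-265 + 2*(-23)²) + 149810/31 = (-265 + 2*529) + 149810/31 = (-265 + 1058) + 149810/31 = 793 + 149810/31 = 174393/31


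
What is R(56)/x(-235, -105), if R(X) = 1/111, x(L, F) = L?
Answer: -1/26085 ≈ -3.8336e-5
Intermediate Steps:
R(X) = 1/111
R(56)/x(-235, -105) = (1/111)/(-235) = (1/111)*(-1/235) = -1/26085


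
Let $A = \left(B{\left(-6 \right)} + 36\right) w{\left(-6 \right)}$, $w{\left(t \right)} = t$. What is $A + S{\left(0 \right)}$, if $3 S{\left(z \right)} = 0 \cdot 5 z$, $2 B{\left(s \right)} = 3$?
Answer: $-225$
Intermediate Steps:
$B{\left(s \right)} = \frac{3}{2}$ ($B{\left(s \right)} = \frac{1}{2} \cdot 3 = \frac{3}{2}$)
$S{\left(z \right)} = 0$ ($S{\left(z \right)} = \frac{0 \cdot 5 z}{3} = \frac{0 z}{3} = \frac{1}{3} \cdot 0 = 0$)
$A = -225$ ($A = \left(\frac{3}{2} + 36\right) \left(-6\right) = \frac{75}{2} \left(-6\right) = -225$)
$A + S{\left(0 \right)} = -225 + 0 = -225$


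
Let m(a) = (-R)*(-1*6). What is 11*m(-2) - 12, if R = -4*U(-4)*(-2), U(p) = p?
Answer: -2124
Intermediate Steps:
R = -32 (R = -4*(-4)*(-2) = 16*(-2) = -32)
m(a) = -192 (m(a) = (-1*(-32))*(-1*6) = 32*(-6) = -192)
11*m(-2) - 12 = 11*(-192) - 12 = -2112 - 12 = -2124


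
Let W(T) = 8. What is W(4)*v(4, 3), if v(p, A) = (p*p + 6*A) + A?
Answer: 296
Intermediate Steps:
v(p, A) = p² + 7*A (v(p, A) = (p² + 6*A) + A = p² + 7*A)
W(4)*v(4, 3) = 8*(4² + 7*3) = 8*(16 + 21) = 8*37 = 296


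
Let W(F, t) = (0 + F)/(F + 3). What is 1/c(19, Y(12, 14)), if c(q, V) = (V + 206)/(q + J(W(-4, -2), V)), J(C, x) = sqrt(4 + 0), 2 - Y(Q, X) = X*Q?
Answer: 21/40 ≈ 0.52500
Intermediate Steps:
W(F, t) = F/(3 + F)
Y(Q, X) = 2 - Q*X (Y(Q, X) = 2 - X*Q = 2 - Q*X)
J(C, x) = 2 (J(C, x) = sqrt(4) = 2)
c(q, V) = (206 + V)/(2 + q) (c(q, V) = (V + 206)/(q + 2) = (206 + V)/(2 + q))
1/c(19, Y(12, 14)) = 1/((206 + (2 - 1*12*14))/(2 + 19)) = 1/((206 + (2 - 168))/21) = 1/((206 - 166)/21) = 1/((1/21)*40) = 1/(40/21) = 21/40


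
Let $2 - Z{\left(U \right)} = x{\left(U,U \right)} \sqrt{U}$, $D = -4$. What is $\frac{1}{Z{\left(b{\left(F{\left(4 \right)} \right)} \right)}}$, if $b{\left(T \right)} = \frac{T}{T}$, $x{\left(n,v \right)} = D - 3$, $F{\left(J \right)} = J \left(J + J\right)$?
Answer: $\frac{1}{9} \approx 0.11111$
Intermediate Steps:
$F{\left(J \right)} = 2 J^{2}$ ($F{\left(J \right)} = J 2 J = 2 J^{2}$)
$x{\left(n,v \right)} = -7$ ($x{\left(n,v \right)} = -4 - 3 = -7$)
$b{\left(T \right)} = 1$
$Z{\left(U \right)} = 2 + 7 \sqrt{U}$ ($Z{\left(U \right)} = 2 - - 7 \sqrt{U} = 2 + 7 \sqrt{U}$)
$\frac{1}{Z{\left(b{\left(F{\left(4 \right)} \right)} \right)}} = \frac{1}{2 + 7 \sqrt{1}} = \frac{1}{2 + 7 \cdot 1} = \frac{1}{2 + 7} = \frac{1}{9}$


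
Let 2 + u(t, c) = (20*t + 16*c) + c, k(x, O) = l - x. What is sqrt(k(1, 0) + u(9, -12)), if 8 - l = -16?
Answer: I*sqrt(3) ≈ 1.732*I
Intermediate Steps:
l = 24 (l = 8 - 1*(-16) = 8 + 16 = 24)
k(x, O) = 24 - x
u(t, c) = -2 + 17*c + 20*t (u(t, c) = -2 + ((20*t + 16*c) + c) = -2 + ((16*c + 20*t) + c) = -2 + (17*c + 20*t) = -2 + 17*c + 20*t)
sqrt(k(1, 0) + u(9, -12)) = sqrt((24 - 1*1) + (-2 + 17*(-12) + 20*9)) = sqrt((24 - 1) + (-2 - 204 + 180)) = sqrt(23 - 26) = sqrt(-3) = I*sqrt(3)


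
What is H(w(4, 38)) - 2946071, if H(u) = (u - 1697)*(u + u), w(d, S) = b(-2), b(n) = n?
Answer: -2939275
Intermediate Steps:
w(d, S) = -2
H(u) = 2*u*(-1697 + u) (H(u) = (-1697 + u)*(2*u) = 2*u*(-1697 + u))
H(w(4, 38)) - 2946071 = 2*(-2)*(-1697 - 2) - 2946071 = 2*(-2)*(-1699) - 2946071 = 6796 - 2946071 = -2939275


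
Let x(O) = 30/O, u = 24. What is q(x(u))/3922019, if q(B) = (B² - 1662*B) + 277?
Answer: -28783/62752304 ≈ -0.00045868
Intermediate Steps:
q(B) = 277 + B² - 1662*B
q(x(u))/3922019 = (277 + (30/24)² - 49860/24)/3922019 = (277 + (30*(1/24))² - 49860/24)*(1/3922019) = (277 + (5/4)² - 1662*5/4)*(1/3922019) = (277 + 25/16 - 4155/2)*(1/3922019) = -28783/16*1/3922019 = -28783/62752304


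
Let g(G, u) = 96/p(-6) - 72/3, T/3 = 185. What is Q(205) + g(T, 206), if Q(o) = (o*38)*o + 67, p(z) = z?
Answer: 1596977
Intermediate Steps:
T = 555 (T = 3*185 = 555)
Q(o) = 67 + 38*o² (Q(o) = (38*o)*o + 67 = 38*o² + 67 = 67 + 38*o²)
g(G, u) = -40 (g(G, u) = 96/(-6) - 72/3 = 96*(-⅙) - 72*⅓ = -16 - 24 = -40)
Q(205) + g(T, 206) = (67 + 38*205²) - 40 = (67 + 38*42025) - 40 = (67 + 1596950) - 40 = 1597017 - 40 = 1596977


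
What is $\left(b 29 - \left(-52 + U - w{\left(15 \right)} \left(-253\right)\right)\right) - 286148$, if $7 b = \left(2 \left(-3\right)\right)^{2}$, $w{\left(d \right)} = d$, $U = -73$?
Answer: $- \frac{2027682}{7} \approx -2.8967 \cdot 10^{5}$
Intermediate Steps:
$b = \frac{36}{7}$ ($b = \frac{\left(2 \left(-3\right)\right)^{2}}{7} = \frac{\left(-6\right)^{2}}{7} = \frac{1}{7} \cdot 36 = \frac{36}{7} \approx 5.1429$)
$\left(b 29 - \left(-52 + U - w{\left(15 \right)} \left(-253\right)\right)\right) - 286148 = \left(\frac{36}{7} \cdot 29 + \left(15 \left(-253\right) + \left(52 - -73\right)\right)\right) - 286148 = \left(\frac{1044}{7} + \left(-3795 + \left(52 + 73\right)\right)\right) - 286148 = \left(\frac{1044}{7} + \left(-3795 + 125\right)\right) - 286148 = \left(\frac{1044}{7} - 3670\right) - 286148 = - \frac{24646}{7} - 286148 = - \frac{2027682}{7}$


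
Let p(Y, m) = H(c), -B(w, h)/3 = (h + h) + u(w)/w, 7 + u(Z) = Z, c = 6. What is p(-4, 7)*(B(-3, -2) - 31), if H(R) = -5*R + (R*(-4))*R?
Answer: 5046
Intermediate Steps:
u(Z) = -7 + Z
B(w, h) = -6*h - 3*(-7 + w)/w (B(w, h) = -3*((h + h) + (-7 + w)/w) = -3*(2*h + (-7 + w)/w) = -6*h - 3*(-7 + w)/w)
H(R) = -5*R - 4*R**2 (H(R) = -5*R + (-4*R)*R = -5*R - 4*R**2)
p(Y, m) = -174 (p(Y, m) = -1*6*(5 + 4*6) = -1*6*(5 + 24) = -1*6*29 = -174)
p(-4, 7)*(B(-3, -2) - 31) = -174*((-3 - 6*(-2) + 21/(-3)) - 31) = -174*((-3 + 12 + 21*(-1/3)) - 31) = -174*((-3 + 12 - 7) - 31) = -174*(2 - 31) = -174*(-29) = 5046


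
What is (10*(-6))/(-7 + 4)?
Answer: 20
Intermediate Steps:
(10*(-6))/(-7 + 4) = -60/(-3) = -60*(-⅓) = 20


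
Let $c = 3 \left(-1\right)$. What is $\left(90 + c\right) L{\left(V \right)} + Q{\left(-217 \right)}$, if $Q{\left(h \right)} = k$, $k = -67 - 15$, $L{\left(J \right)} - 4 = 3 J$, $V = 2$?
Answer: $788$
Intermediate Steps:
$c = -3$
$L{\left(J \right)} = 4 + 3 J$
$k = -82$ ($k = -67 - 15 = -82$)
$Q{\left(h \right)} = -82$
$\left(90 + c\right) L{\left(V \right)} + Q{\left(-217 \right)} = \left(90 - 3\right) \left(4 + 3 \cdot 2\right) - 82 = 87 \left(4 + 6\right) - 82 = 87 \cdot 10 - 82 = 870 - 82 = 788$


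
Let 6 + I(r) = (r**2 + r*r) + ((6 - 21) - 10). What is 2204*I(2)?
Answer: -50692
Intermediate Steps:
I(r) = -31 + 2*r**2 (I(r) = -6 + ((r**2 + r*r) + ((6 - 21) - 10)) = -6 + ((r**2 + r**2) + (-15 - 10)) = -6 + (2*r**2 - 25) = -6 + (-25 + 2*r**2) = -31 + 2*r**2)
2204*I(2) = 2204*(-31 + 2*2**2) = 2204*(-31 + 2*4) = 2204*(-31 + 8) = 2204*(-23) = -50692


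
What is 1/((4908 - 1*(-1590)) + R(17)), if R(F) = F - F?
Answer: 1/6498 ≈ 0.00015389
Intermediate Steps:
R(F) = 0
1/((4908 - 1*(-1590)) + R(17)) = 1/((4908 - 1*(-1590)) + 0) = 1/((4908 + 1590) + 0) = 1/(6498 + 0) = 1/6498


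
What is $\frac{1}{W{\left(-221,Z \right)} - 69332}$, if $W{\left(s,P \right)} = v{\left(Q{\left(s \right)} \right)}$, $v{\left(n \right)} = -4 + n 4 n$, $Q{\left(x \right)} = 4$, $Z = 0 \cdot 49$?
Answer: $- \frac{1}{69272} \approx -1.4436 \cdot 10^{-5}$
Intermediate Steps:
$Z = 0$
$v{\left(n \right)} = -4 + 4 n^{2}$
$W{\left(s,P \right)} = 60$ ($W{\left(s,P \right)} = -4 + 4 \cdot 4^{2} = -4 + 4 \cdot 16 = -4 + 64 = 60$)
$\frac{1}{W{\left(-221,Z \right)} - 69332} = \frac{1}{60 - 69332} = \frac{1}{-69272} = - \frac{1}{69272}$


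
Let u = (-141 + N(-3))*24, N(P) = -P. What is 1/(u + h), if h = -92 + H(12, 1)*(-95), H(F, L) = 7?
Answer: -1/4069 ≈ -0.00024576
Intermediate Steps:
h = -757 (h = -92 + 7*(-95) = -92 - 665 = -757)
u = -3312 (u = (-141 - 1*(-3))*24 = (-141 + 3)*24 = -138*24 = -3312)
1/(u + h) = 1/(-3312 - 757) = 1/(-4069) = -1/4069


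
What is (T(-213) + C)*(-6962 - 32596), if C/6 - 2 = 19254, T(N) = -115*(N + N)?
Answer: -6508319508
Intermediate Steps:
T(N) = -230*N
C = 115536 (C = 12 + 6*19254 = 12 + 115524 = 115536)
(T(-213) + C)*(-6962 - 32596) = (-230*(-213) + 115536)*(-6962 - 32596) = (48990 + 115536)*(-39558) = 164526*(-39558) = -6508319508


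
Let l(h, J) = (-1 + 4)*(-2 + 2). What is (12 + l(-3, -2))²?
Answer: 144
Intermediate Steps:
l(h, J) = 0 (l(h, J) = 3*0 = 0)
(12 + l(-3, -2))² = (12 + 0)² = 12² = 144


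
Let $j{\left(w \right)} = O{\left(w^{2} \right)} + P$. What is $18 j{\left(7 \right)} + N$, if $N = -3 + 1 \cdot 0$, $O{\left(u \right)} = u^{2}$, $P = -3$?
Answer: $43161$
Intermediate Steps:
$N = -3$ ($N = -3 + 0 = -3$)
$j{\left(w \right)} = -3 + w^{4}$ ($j{\left(w \right)} = \left(w^{2}\right)^{2} - 3 = w^{4} - 3 = -3 + w^{4}$)
$18 j{\left(7 \right)} + N = 18 \left(-3 + 7^{4}\right) - 3 = 18 \left(-3 + 2401\right) - 3 = 18 \cdot 2398 - 3 = 43164 - 3 = 43161$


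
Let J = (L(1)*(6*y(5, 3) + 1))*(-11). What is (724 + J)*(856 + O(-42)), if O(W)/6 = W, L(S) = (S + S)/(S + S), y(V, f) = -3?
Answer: 550244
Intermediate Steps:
L(S) = 1 (L(S) = (2*S)/((2*S)) = (2*S)*(1/(2*S)) = 1)
J = 187 (J = (1*(6*(-3) + 1))*(-11) = (1*(-18 + 1))*(-11) = (1*(-17))*(-11) = -17*(-11) = 187)
O(W) = 6*W
(724 + J)*(856 + O(-42)) = (724 + 187)*(856 + 6*(-42)) = 911*(856 - 252) = 911*604 = 550244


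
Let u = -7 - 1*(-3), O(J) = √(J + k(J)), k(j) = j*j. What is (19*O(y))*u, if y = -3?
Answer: -76*√6 ≈ -186.16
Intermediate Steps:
k(j) = j²
O(J) = √(J + J²)
u = -4 (u = -7 + 3 = -4)
(19*O(y))*u = (19*√(-3*(1 - 3)))*(-4) = (19*√(-3*(-2)))*(-4) = (19*√6)*(-4) = -76*√6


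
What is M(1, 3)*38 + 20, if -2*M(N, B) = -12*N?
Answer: 248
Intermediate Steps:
M(N, B) = 6*N (M(N, B) = -(-6)*N = 6*N)
M(1, 3)*38 + 20 = (6*1)*38 + 20 = 6*38 + 20 = 228 + 20 = 248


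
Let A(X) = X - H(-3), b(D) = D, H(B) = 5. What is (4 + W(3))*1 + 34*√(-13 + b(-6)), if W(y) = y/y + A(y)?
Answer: 3 + 34*I*√19 ≈ 3.0 + 148.2*I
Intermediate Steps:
A(X) = -5 + X (A(X) = X - 1*5 = X - 5 = -5 + X)
W(y) = -4 + y (W(y) = y/y + (-5 + y) = 1 + (-5 + y) = -4 + y)
(4 + W(3))*1 + 34*√(-13 + b(-6)) = (4 + (-4 + 3))*1 + 34*√(-13 - 6) = (4 - 1)*1 + 34*√(-19) = 3*1 + 34*(I*√19) = 3 + 34*I*√19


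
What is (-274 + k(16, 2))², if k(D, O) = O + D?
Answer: 65536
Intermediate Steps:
k(D, O) = D + O
(-274 + k(16, 2))² = (-274 + (16 + 2))² = (-274 + 18)² = (-256)² = 65536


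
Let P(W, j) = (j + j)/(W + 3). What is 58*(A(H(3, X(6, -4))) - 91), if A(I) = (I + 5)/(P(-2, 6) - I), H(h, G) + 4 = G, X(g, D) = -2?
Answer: -47531/9 ≈ -5281.2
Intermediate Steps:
H(h, G) = -4 + G
P(W, j) = 2*j/(3 + W) (P(W, j) = (2*j)/(3 + W) = 2*j/(3 + W))
A(I) = (5 + I)/(12 - I) (A(I) = (I + 5)/(2*6/(3 - 2) - I) = (5 + I)/(2*6/1 - I) = (5 + I)/(2*6*1 - I) = (5 + I)/(12 - I))
58*(A(H(3, X(6, -4))) - 91) = 58*((-5 - (-4 - 2))/(-12 + (-4 - 2)) - 91) = 58*((-5 - 1*(-6))/(-12 - 6) - 91) = 58*((-5 + 6)/(-18) - 91) = 58*(-1/18*1 - 91) = 58*(-1/18 - 91) = 58*(-1639/18) = -47531/9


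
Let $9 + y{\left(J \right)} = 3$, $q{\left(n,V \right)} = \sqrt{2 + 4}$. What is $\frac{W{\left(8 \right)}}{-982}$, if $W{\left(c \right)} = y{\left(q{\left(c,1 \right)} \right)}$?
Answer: $\frac{3}{491} \approx 0.00611$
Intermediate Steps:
$q{\left(n,V \right)} = \sqrt{6}$
$y{\left(J \right)} = -6$ ($y{\left(J \right)} = -9 + 3 = -6$)
$W{\left(c \right)} = -6$
$\frac{W{\left(8 \right)}}{-982} = - \frac{6}{-982} = \left(-6\right) \left(- \frac{1}{982}\right) = \frac{3}{491}$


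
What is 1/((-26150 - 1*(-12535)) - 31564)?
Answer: -1/45179 ≈ -2.2134e-5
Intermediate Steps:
1/((-26150 - 1*(-12535)) - 31564) = 1/((-26150 + 12535) - 31564) = 1/(-13615 - 31564) = 1/(-45179) = -1/45179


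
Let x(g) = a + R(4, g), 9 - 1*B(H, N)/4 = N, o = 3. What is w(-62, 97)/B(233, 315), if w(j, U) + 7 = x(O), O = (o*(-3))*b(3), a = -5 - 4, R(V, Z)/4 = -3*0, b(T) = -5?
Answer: 2/153 ≈ 0.013072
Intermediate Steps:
B(H, N) = 36 - 4*N
R(V, Z) = 0 (R(V, Z) = 4*(-3*0) = 4*0 = 0)
a = -9
O = 45 (O = (3*(-3))*(-5) = -9*(-5) = 45)
x(g) = -9 (x(g) = -9 + 0 = -9)
w(j, U) = -16 (w(j, U) = -7 - 9 = -16)
w(-62, 97)/B(233, 315) = -16/(36 - 4*315) = -16/(36 - 1260) = -16/(-1224) = -16*(-1/1224) = 2/153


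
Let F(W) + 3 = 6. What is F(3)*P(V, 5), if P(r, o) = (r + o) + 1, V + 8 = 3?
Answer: 3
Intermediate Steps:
V = -5 (V = -8 + 3 = -5)
P(r, o) = 1 + o + r (P(r, o) = (o + r) + 1 = 1 + o + r)
F(W) = 3 (F(W) = -3 + 6 = 3)
F(3)*P(V, 5) = 3*(1 + 5 - 5) = 3*1 = 3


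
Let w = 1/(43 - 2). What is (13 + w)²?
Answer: 285156/1681 ≈ 169.63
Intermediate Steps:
w = 1/41 ≈ 0.024390
(13 + w)² = (13 + 1/41)² = (534/41)² = 285156/1681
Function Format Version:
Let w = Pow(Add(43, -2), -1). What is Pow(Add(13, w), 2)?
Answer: Rational(285156, 1681) ≈ 169.63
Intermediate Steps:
w = Rational(1, 41) (w = Pow(41, -1) = Rational(1, 41) ≈ 0.024390)
Pow(Add(13, w), 2) = Pow(Add(13, Rational(1, 41)), 2) = Pow(Rational(534, 41), 2) = Rational(285156, 1681)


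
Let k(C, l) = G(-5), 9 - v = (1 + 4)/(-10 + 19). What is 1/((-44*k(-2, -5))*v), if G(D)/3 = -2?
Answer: 3/6688 ≈ 0.00044856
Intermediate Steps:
G(D) = -6 (G(D) = 3*(-2) = -6)
v = 76/9 (v = 9 - (1 + 4)/(-10 + 19) = 9 - 5/9 = 76/9 ≈ 8.4444)
k(C, l) = -6
1/((-44*k(-2, -5))*v) = 1/(-44*(-6)*(76/9)) = 1/(264*(76/9)) = 1/(6688/3) = 3/6688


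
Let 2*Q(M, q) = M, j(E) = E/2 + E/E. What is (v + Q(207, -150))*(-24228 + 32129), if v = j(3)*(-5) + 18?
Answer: 861209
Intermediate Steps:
j(E) = 1 + E/2 (j(E) = E*(½) + 1 = E/2 + 1 = 1 + E/2)
Q(M, q) = M/2
v = 11/2 (v = (1 + (½)*3)*(-5) + 18 = (1 + 3/2)*(-5) + 18 = (5/2)*(-5) + 18 = -25/2 + 18 = 11/2 ≈ 5.5000)
(v + Q(207, -150))*(-24228 + 32129) = (11/2 + (½)*207)*(-24228 + 32129) = (11/2 + 207/2)*7901 = 109*7901 = 861209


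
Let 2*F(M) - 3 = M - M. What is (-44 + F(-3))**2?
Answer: 7225/4 ≈ 1806.3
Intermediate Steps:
F(M) = 3/2 (F(M) = 3/2 + (M - M)/2 = 3/2 + (1/2)*0 = 3/2 + 0 = 3/2)
(-44 + F(-3))**2 = (-44 + 3/2)**2 = (-85/2)**2 = 7225/4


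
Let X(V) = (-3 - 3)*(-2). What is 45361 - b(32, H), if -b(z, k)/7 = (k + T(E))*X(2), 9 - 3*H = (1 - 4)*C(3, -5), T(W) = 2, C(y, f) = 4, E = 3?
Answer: 46117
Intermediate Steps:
X(V) = 12 (X(V) = -6*(-2) = 12)
H = 7 (H = 3 - (1 - 4)*4/3 = 3 - (-1)*4 = 3 - ⅓*(-12) = 3 + 4 = 7)
b(z, k) = -168 - 84*k (b(z, k) = -7*(k + 2)*12 = -7*(2 + k)*12 = -7*(24 + 12*k) = -168 - 84*k)
45361 - b(32, H) = 45361 - (-168 - 84*7) = 45361 - (-168 - 588) = 45361 - 1*(-756) = 45361 + 756 = 46117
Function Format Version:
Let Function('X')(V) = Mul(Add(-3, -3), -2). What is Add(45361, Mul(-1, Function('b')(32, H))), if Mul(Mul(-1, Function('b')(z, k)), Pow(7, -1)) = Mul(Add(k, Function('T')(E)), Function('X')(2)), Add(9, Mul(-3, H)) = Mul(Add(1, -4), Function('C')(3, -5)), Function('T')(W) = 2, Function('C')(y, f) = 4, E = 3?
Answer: 46117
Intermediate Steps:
Function('X')(V) = 12 (Function('X')(V) = Mul(-6, -2) = 12)
H = 7 (H = Add(3, Mul(Rational(-1, 3), Mul(Add(1, -4), 4))) = Add(3, Mul(Rational(-1, 3), Mul(-3, 4))) = Add(3, Mul(Rational(-1, 3), -12)) = Add(3, 4) = 7)
Function('b')(z, k) = Add(-168, Mul(-84, k)) (Function('b')(z, k) = Mul(-7, Mul(Add(k, 2), 12)) = Mul(-7, Mul(Add(2, k), 12)) = Mul(-7, Add(24, Mul(12, k))) = Add(-168, Mul(-84, k)))
Add(45361, Mul(-1, Function('b')(32, H))) = Add(45361, Mul(-1, Add(-168, Mul(-84, 7)))) = Add(45361, Mul(-1, Add(-168, -588))) = Add(45361, Mul(-1, -756)) = Add(45361, 756) = 46117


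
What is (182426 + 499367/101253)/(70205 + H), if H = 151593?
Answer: 18471679145/22457712894 ≈ 0.82251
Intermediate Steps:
(182426 + 499367/101253)/(70205 + H) = (182426 + 499367/101253)/(70205 + 151593) = (182426 + 499367*(1/101253))/221798 = (182426 + 499367/101253)*(1/221798) = (18471679145/101253)*(1/221798) = 18471679145/22457712894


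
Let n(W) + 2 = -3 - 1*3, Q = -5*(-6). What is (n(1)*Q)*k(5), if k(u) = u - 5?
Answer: 0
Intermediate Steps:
k(u) = -5 + u
Q = 30
n(W) = -8 (n(W) = -2 + (-3 - 1*3) = -2 + (-3 - 3) = -2 - 6 = -8)
(n(1)*Q)*k(5) = (-8*30)*(-5 + 5) = -240*0 = 0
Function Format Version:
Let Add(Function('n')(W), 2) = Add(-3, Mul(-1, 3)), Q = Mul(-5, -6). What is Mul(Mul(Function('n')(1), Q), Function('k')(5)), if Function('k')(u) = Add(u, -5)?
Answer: 0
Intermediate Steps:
Function('k')(u) = Add(-5, u)
Q = 30
Function('n')(W) = -8 (Function('n')(W) = Add(-2, Add(-3, Mul(-1, 3))) = Add(-2, Add(-3, -3)) = Add(-2, -6) = -8)
Mul(Mul(Function('n')(1), Q), Function('k')(5)) = Mul(Mul(-8, 30), Add(-5, 5)) = Mul(-240, 0) = 0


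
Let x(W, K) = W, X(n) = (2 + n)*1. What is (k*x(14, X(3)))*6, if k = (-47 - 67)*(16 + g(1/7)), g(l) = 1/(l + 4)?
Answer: -4510296/29 ≈ -1.5553e+5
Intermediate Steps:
X(n) = 2 + n
g(l) = 1/(4 + l)
k = -53694/29 (k = (-47 - 67)*(16 + 1/(4 + 1/7)) = -114*(16 + 1/(4 + ⅐)) = -114*(16 + 1/(29/7)) = -114*(16 + 7/29) = -114*471/29 = -53694/29 ≈ -1851.5)
(k*x(14, X(3)))*6 = -53694/29*14*6 = -751716/29*6 = -4510296/29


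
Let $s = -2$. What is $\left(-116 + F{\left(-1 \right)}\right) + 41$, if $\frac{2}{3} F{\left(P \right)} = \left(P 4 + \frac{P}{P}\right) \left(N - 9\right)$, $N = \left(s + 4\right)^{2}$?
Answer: $- \frac{105}{2} \approx -52.5$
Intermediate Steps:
$N = 4$ ($N = \left(-2 + 4\right)^{2} = 2^{2} = 4$)
$F{\left(P \right)} = - \frac{15}{2} - 30 P$ ($F{\left(P \right)} = \frac{3 \left(P 4 + \frac{P}{P}\right) \left(4 - 9\right)}{2} = \frac{3 \left(4 P + 1\right) \left(-5\right)}{2} = \frac{3 \left(1 + 4 P\right) \left(-5\right)}{2} = \frac{3 \left(-5 - 20 P\right)}{2} = - \frac{15}{2} - 30 P$)
$\left(-116 + F{\left(-1 \right)}\right) + 41 = \left(-116 - - \frac{45}{2}\right) + 41 = \left(-116 + \left(- \frac{15}{2} + 30\right)\right) + 41 = \left(-116 + \frac{45}{2}\right) + 41 = - \frac{187}{2} + 41 = - \frac{105}{2}$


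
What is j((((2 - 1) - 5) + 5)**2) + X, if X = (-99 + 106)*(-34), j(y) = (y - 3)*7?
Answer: -252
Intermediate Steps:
j(y) = -21 + 7*y (j(y) = (-3 + y)*7 = -21 + 7*y)
X = -238 (X = 7*(-34) = -238)
j((((2 - 1) - 5) + 5)**2) + X = (-21 + 7*(((2 - 1) - 5) + 5)**2) - 238 = (-21 + 7*((1 - 5) + 5)**2) - 238 = (-21 + 7*(-4 + 5)**2) - 238 = (-21 + 7*1**2) - 238 = (-21 + 7*1) - 238 = (-21 + 7) - 238 = -14 - 238 = -252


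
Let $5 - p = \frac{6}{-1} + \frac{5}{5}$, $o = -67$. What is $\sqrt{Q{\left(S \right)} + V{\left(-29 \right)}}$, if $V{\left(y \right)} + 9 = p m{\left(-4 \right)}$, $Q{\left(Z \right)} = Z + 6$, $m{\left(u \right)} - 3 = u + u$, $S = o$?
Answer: $2 i \sqrt{30} \approx 10.954 i$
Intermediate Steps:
$S = -67$
$m{\left(u \right)} = 3 + 2 u$ ($m{\left(u \right)} = 3 + \left(u + u\right) = 3 + 2 u$)
$p = 10$ ($p = 5 - \left(\frac{6}{-1} + \frac{5}{5}\right) = 5 - \left(6 \left(-1\right) + 5 \cdot \frac{1}{5}\right) = 5 - \left(-6 + 1\right) = 5 - -5 = 5 + 5 = 10$)
$Q{\left(Z \right)} = 6 + Z$
$V{\left(y \right)} = -59$ ($V{\left(y \right)} = -9 + 10 \left(3 + 2 \left(-4\right)\right) = -9 + 10 \left(3 - 8\right) = -9 + 10 \left(-5\right) = -9 - 50 = -59$)
$\sqrt{Q{\left(S \right)} + V{\left(-29 \right)}} = \sqrt{\left(6 - 67\right) - 59} = \sqrt{-61 - 59} = \sqrt{-120} = 2 i \sqrt{30}$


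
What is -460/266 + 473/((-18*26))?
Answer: -170549/62244 ≈ -2.7400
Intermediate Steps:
-460/266 + 473/((-18*26)) = -460*1/266 + 473/(-468) = -230/133 + 473*(-1/468) = -230/133 - 473/468 = -170549/62244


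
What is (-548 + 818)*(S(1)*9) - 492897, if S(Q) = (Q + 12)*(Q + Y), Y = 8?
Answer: -208587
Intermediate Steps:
S(Q) = (8 + Q)*(12 + Q) (S(Q) = (Q + 12)*(Q + 8) = (12 + Q)*(8 + Q) = (8 + Q)*(12 + Q))
(-548 + 818)*(S(1)*9) - 492897 = (-548 + 818)*((96 + 1² + 20*1)*9) - 492897 = 270*((96 + 1 + 20)*9) - 492897 = 270*(117*9) - 492897 = 270*1053 - 492897 = 284310 - 492897 = -208587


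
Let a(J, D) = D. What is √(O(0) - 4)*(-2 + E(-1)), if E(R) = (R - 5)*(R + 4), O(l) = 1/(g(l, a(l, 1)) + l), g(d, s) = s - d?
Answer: -20*I*√3 ≈ -34.641*I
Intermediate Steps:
O(l) = 1 (O(l) = 1/((1 - l) + l) = 1/1 = 1)
E(R) = (-5 + R)*(4 + R)
√(O(0) - 4)*(-2 + E(-1)) = √(1 - 4)*(-2 + (-20 + (-1)² - 1*(-1))) = √(-3)*(-2 + (-20 + 1 + 1)) = (I*√3)*(-2 - 18) = (I*√3)*(-20) = -20*I*√3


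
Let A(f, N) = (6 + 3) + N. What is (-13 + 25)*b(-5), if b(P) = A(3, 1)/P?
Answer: -24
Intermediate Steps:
A(f, N) = 9 + N
b(P) = 10/P (b(P) = (9 + 1)/P = 10/P)
(-13 + 25)*b(-5) = (-13 + 25)*(10/(-5)) = 12*(10*(-1/5)) = 12*(-2) = -24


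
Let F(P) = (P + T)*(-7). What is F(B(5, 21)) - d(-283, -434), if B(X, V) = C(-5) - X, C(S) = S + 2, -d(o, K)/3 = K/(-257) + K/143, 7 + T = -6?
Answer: 5253969/36751 ≈ 142.96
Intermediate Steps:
T = -13 (T = -7 - 6 = -13)
d(o, K) = -342*K/36751 (d(o, K) = -3*(K/(-257) + K/143) = -3*(K*(-1/257) + K*(1/143)) = -3*(-K/257 + K/143) = -342*K/36751)
C(S) = 2 + S
B(X, V) = -3 - X (B(X, V) = (2 - 5) - X = -3 - X)
F(P) = 91 - 7*P (F(P) = (P - 13)*(-7) = (-13 + P)*(-7) = 91 - 7*P)
F(B(5, 21)) - d(-283, -434) = (91 - 7*(-3 - 1*5)) - (-342)*(-434)/36751 = (91 - 7*(-3 - 5)) - 1*148428/36751 = (91 - 7*(-8)) - 148428/36751 = (91 + 56) - 148428/36751 = 147 - 148428/36751 = 5253969/36751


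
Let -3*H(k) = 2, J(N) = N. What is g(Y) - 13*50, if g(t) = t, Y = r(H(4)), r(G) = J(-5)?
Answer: -655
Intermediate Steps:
H(k) = -⅔ (H(k) = -⅓*2 = -⅔)
r(G) = -5
Y = -5
g(Y) - 13*50 = -5 - 13*50 = -5 - 650 = -655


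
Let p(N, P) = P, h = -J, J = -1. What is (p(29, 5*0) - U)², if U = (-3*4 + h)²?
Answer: 14641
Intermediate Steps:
h = 1 (h = -1*(-1) = 1)
U = 121 (U = (-3*4 + 1)² = (-12 + 1)² = (-11)² = 121)
(p(29, 5*0) - U)² = (5*0 - 1*121)² = (0 - 121)² = (-121)² = 14641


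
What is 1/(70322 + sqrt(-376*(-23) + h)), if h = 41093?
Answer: 70322/4945133943 - sqrt(49741)/4945133943 ≈ 1.4175e-5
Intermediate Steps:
1/(70322 + sqrt(-376*(-23) + h)) = 1/(70322 + sqrt(-376*(-23) + 41093)) = 1/(70322 + sqrt(8648 + 41093)) = 1/(70322 + sqrt(49741))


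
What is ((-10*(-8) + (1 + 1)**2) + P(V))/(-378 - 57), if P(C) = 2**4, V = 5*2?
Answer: -20/87 ≈ -0.22989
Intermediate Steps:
V = 10
P(C) = 16
((-10*(-8) + (1 + 1)**2) + P(V))/(-378 - 57) = ((-10*(-8) + (1 + 1)**2) + 16)/(-378 - 57) = ((80 + 2**2) + 16)/(-435) = ((80 + 4) + 16)*(-1/435) = (84 + 16)*(-1/435) = 100*(-1/435) = -20/87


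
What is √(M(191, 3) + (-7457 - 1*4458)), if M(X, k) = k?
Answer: 2*I*√2978 ≈ 109.14*I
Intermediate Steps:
√(M(191, 3) + (-7457 - 1*4458)) = √(3 + (-7457 - 1*4458)) = √(3 + (-7457 - 4458)) = √(3 - 11915) = √(-11912) = 2*I*√2978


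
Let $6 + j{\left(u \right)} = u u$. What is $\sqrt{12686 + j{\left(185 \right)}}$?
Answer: $\sqrt{46905} \approx 216.58$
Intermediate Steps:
$j{\left(u \right)} = -6 + u^{2}$ ($j{\left(u \right)} = -6 + u u = -6 + u^{2}$)
$\sqrt{12686 + j{\left(185 \right)}} = \sqrt{12686 - \left(6 - 185^{2}\right)} = \sqrt{12686 + \left(-6 + 34225\right)} = \sqrt{12686 + 34219} = \sqrt{46905}$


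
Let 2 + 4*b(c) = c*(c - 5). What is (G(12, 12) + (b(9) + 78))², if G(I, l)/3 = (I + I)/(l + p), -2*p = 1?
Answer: 18207289/2116 ≈ 8604.6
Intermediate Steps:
p = -½ (p = -½*1 = -½ ≈ -0.50000)
G(I, l) = 6*I/(-½ + l) (G(I, l) = 3*((I + I)/(l - ½)) = 3*((2*I)/(-½ + l)) = 3*(2*I/(-½ + l)) = 6*I/(-½ + l))
b(c) = -½ + c*(-5 + c)/4 (b(c) = -½ + (c*(c - 5))/4 = -½ + (c*(-5 + c))/4 = -½ + c*(-5 + c)/4)
(G(12, 12) + (b(9) + 78))² = (12*12/(-1 + 2*12) + ((-½ - 5/4*9 + (¼)*9²) + 78))² = (12*12/(-1 + 24) + ((-½ - 45/4 + (¼)*81) + 78))² = (12*12/23 + ((-½ - 45/4 + 81/4) + 78))² = (12*12*(1/23) + (17/2 + 78))² = (144/23 + 173/2)² = (4267/46)² = 18207289/2116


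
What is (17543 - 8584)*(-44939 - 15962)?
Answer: -545612059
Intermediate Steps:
(17543 - 8584)*(-44939 - 15962) = 8959*(-60901) = -545612059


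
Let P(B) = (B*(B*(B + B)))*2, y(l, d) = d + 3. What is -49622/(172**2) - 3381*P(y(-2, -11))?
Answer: 2381954495/344 ≈ 6.9243e+6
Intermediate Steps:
y(l, d) = 3 + d
P(B) = 4*B**3 (P(B) = (B*(B*(2*B)))*2 = (B*(2*B**2))*2 = (2*B**3)*2 = 4*B**3)
-49622/(172**2) - 3381*P(y(-2, -11)) = -49622/(172**2) - 3381*4*(3 - 11)**3 = -49622/29584 - 3381*4*(-8)**3 = -49622*1/29584 - 3381*4*(-512) = -577/344 - 3381/(1/(-2048)) = -577/344 - 3381/(-1/2048) = -577/344 - 3381*(-2048) = -577/344 + 6924288 = 2381954495/344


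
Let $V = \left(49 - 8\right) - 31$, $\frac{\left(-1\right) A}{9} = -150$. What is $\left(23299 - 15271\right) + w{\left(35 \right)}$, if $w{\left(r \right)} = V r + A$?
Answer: $9728$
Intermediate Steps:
$A = 1350$ ($A = \left(-9\right) \left(-150\right) = 1350$)
$V = 10$ ($V = 41 - 31 = 10$)
$w{\left(r \right)} = 1350 + 10 r$ ($w{\left(r \right)} = 10 r + 1350 = 1350 + 10 r$)
$\left(23299 - 15271\right) + w{\left(35 \right)} = \left(23299 - 15271\right) + \left(1350 + 10 \cdot 35\right) = 8028 + \left(1350 + 350\right) = 8028 + 1700 = 9728$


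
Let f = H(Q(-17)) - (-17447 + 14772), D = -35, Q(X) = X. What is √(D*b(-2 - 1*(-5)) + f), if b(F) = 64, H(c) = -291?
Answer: 12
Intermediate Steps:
f = 2384 (f = -291 - (-17447 + 14772) = -291 - 1*(-2675) = -291 + 2675 = 2384)
√(D*b(-2 - 1*(-5)) + f) = √(-35*64 + 2384) = √(-2240 + 2384) = √144 = 12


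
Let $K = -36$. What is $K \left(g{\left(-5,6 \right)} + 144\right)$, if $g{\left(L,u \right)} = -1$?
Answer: $-5148$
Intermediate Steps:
$K \left(g{\left(-5,6 \right)} + 144\right) = - 36 \left(-1 + 144\right) = \left(-36\right) 143 = -5148$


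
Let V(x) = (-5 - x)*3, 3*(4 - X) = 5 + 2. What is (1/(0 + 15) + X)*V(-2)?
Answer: -78/5 ≈ -15.600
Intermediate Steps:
X = 5/3 (X = 4 - (5 + 2)/3 = 4 - 1/3*7 = 4 - 7/3 = 5/3 ≈ 1.6667)
V(x) = -15 - 3*x
(1/(0 + 15) + X)*V(-2) = (1/(0 + 15) + 5/3)*(-15 - 3*(-2)) = (1/15 + 5/3)*(-15 + 6) = (1/15 + 5/3)*(-9) = (26/15)*(-9) = -78/5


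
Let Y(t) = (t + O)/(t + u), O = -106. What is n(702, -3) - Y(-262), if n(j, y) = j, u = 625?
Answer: 255194/363 ≈ 703.01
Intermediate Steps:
Y(t) = (-106 + t)/(625 + t) (Y(t) = (t - 106)/(t + 625) = (-106 + t)/(625 + t))
n(702, -3) - Y(-262) = 702 - (-106 - 262)/(625 - 262) = 702 - (-368)/363 = 702 - 1*(-368/363) = 702 + 368/363 = 255194/363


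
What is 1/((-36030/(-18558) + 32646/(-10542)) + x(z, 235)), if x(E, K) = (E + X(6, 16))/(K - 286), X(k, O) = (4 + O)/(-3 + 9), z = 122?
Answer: -277154451/1001301220 ≈ -0.27679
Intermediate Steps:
X(k, O) = ⅔ + O/6 (X(k, O) = (4 + O)/6 = (4 + O)*(⅙) = ⅔ + O/6)
x(E, K) = (10/3 + E)/(-286 + K) (x(E, K) = (E + (⅔ + (⅙)*16))/(K - 286) = (E + (⅔ + 8/3))/(-286 + K) = (E + 10/3)/(-286 + K) = (10/3 + E)/(-286 + K))
1/((-36030/(-18558) + 32646/(-10542)) + x(z, 235)) = 1/((-36030/(-18558) + 32646/(-10542)) + (10/3 + 122)/(-286 + 235)) = 1/((-36030*(-1/18558) + 32646*(-1/10542)) + (376/3)/(-51)) = 1/((6005/3093 - 5441/1757) - 1/51*376/3) = 1/(-6278228/5434401 - 376/153) = 1/(-1001301220/277154451) = -277154451/1001301220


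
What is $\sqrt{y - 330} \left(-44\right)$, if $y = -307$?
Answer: $- 308 i \sqrt{13} \approx - 1110.5 i$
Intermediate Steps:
$\sqrt{y - 330} \left(-44\right) = \sqrt{-307 - 330} \left(-44\right) = \sqrt{-637} \left(-44\right) = 7 i \sqrt{13} \left(-44\right) = - 308 i \sqrt{13}$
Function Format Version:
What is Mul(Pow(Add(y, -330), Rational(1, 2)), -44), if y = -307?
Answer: Mul(-308, I, Pow(13, Rational(1, 2))) ≈ Mul(-1110.5, I)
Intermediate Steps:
Mul(Pow(Add(y, -330), Rational(1, 2)), -44) = Mul(Pow(Add(-307, -330), Rational(1, 2)), -44) = Mul(Pow(-637, Rational(1, 2)), -44) = Mul(Mul(7, I, Pow(13, Rational(1, 2))), -44) = Mul(-308, I, Pow(13, Rational(1, 2)))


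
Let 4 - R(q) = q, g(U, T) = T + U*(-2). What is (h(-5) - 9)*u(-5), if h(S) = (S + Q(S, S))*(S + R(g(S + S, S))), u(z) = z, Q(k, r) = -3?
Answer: -595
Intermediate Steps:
g(U, T) = T - 2*U
R(q) = 4 - q
h(S) = (-3 + S)*(4 + 4*S) (h(S) = (S - 3)*(S + (4 - (S - 2*(S + S)))) = (-3 + S)*(S + (4 - (S - 4*S))) = (-3 + S)*(S + (4 - (-3)*S)) = (-3 + S)*(S + (4 + 3*S)) = (-3 + S)*(4 + 4*S))
(h(-5) - 9)*u(-5) = ((-12 - 8*(-5) + 4*(-5)**2) - 9)*(-5) = ((-12 + 40 + 4*25) - 9)*(-5) = ((-12 + 40 + 100) - 9)*(-5) = (128 - 9)*(-5) = 119*(-5) = -595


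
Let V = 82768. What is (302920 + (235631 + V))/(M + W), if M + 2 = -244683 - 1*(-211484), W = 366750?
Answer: 621319/333549 ≈ 1.8628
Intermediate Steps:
M = -33201 (M = -2 + (-244683 - 1*(-211484)) = -2 + (-244683 + 211484) = -2 - 33199 = -33201)
(302920 + (235631 + V))/(M + W) = (302920 + (235631 + 82768))/(-33201 + 366750) = (302920 + 318399)/333549 = 621319*(1/333549) = 621319/333549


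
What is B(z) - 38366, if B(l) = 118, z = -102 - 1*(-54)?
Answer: -38248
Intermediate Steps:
z = -48 (z = -102 + 54 = -48)
B(z) - 38366 = 118 - 38366 = -38248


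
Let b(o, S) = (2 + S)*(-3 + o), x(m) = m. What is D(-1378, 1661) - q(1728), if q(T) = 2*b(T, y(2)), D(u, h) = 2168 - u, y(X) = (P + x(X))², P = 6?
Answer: -224154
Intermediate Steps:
y(X) = (6 + X)²
b(o, S) = (-3 + o)*(2 + S)
q(T) = -396 + 132*T (q(T) = 2*(-6 - 3*(6 + 2)² + 2*T + (6 + 2)²*T) = 2*(-6 - 3*8² + 2*T + 8²*T) = 2*(-6 - 3*64 + 2*T + 64*T) = 2*(-6 - 192 + 2*T + 64*T) = 2*(-198 + 66*T) = -396 + 132*T)
D(-1378, 1661) - q(1728) = (2168 - 1*(-1378)) - (-396 + 132*1728) = (2168 + 1378) - (-396 + 228096) = 3546 - 1*227700 = 3546 - 227700 = -224154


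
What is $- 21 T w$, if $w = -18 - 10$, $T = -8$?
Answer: $-4704$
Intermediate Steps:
$w = -28$
$- 21 T w = \left(-21\right) \left(-8\right) \left(-28\right) = 168 \left(-28\right) = -4704$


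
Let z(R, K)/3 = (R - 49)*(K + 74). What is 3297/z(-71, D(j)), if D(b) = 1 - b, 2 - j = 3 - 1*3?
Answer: -1099/8760 ≈ -0.12546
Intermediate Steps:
j = 2 (j = 2 - (3 - 1*3) = 2 - (3 - 3) = 2 - 1*0 = 2 + 0 = 2)
z(R, K) = 3*(-49 + R)*(74 + K) (z(R, K) = 3*((R - 49)*(K + 74)) = 3*((-49 + R)*(74 + K)) = 3*(-49 + R)*(74 + K))
3297/z(-71, D(j)) = 3297/(-10878 - 147*(1 - 1*2) + 222*(-71) + 3*(1 - 1*2)*(-71)) = 3297/(-10878 - 147*(1 - 2) - 15762 + 3*(1 - 2)*(-71)) = 3297/(-10878 - 147*(-1) - 15762 + 3*(-1)*(-71)) = 3297/(-10878 + 147 - 15762 + 213) = 3297/(-26280) = 3297*(-1/26280) = -1099/8760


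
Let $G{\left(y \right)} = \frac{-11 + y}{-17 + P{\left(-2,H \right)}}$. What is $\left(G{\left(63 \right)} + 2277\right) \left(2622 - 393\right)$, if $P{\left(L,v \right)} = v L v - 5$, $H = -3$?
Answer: $\frac{50725353}{10} \approx 5.0725 \cdot 10^{6}$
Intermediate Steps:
$P{\left(L,v \right)} = -5 + L v^{2}$ ($P{\left(L,v \right)} = L v v - 5 = L v^{2} - 5 = -5 + L v^{2}$)
$G{\left(y \right)} = \frac{11}{40} - \frac{y}{40}$ ($G{\left(y \right)} = \frac{-11 + y}{-17 - \left(5 + 2 \left(-3\right)^{2}\right)} = \frac{-11 + y}{-17 - 23} = \frac{-11 + y}{-40} = \left(-11 + y\right) \left(- \frac{1}{40}\right) = \frac{11}{40} - \frac{y}{40}$)
$\left(G{\left(63 \right)} + 2277\right) \left(2622 - 393\right) = \left(\left(\frac{11}{40} - \frac{63}{40}\right) + 2277\right) \left(2622 - 393\right) = \left(\left(\frac{11}{40} - \frac{63}{40}\right) + 2277\right) 2229 = \left(- \frac{13}{10} + 2277\right) 2229 = \frac{22757}{10} \cdot 2229 = \frac{50725353}{10}$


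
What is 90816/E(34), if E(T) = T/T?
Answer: 90816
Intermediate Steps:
E(T) = 1
90816/E(34) = 90816/1 = 90816*1 = 90816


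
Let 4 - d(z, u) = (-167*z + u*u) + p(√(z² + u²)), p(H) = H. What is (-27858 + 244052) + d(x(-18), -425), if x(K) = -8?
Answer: 34237 - √180689 ≈ 33812.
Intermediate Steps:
d(z, u) = 4 - u² - √(u² + z²) + 167*z (d(z, u) = 4 - ((-167*z + u*u) + √(z² + u²)) = 4 - ((-167*z + u²) + √(u² + z²)) = 4 - ((u² - 167*z) + √(u² + z²)) = 4 - (u² + √(u² + z²) - 167*z) = 4 + (-u² - √(u² + z²) + 167*z) = 4 - u² - √(u² + z²) + 167*z)
(-27858 + 244052) + d(x(-18), -425) = (-27858 + 244052) + (4 - 1*(-425)² - √((-425)² + (-8)²) + 167*(-8)) = 216194 + (4 - 1*180625 - √(180625 + 64) - 1336) = 216194 + (4 - 180625 - √180689 - 1336) = 216194 + (-181957 - √180689) = 34237 - √180689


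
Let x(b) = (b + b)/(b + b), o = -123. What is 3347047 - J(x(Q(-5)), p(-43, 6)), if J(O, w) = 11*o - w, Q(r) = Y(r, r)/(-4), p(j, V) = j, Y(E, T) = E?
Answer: 3348357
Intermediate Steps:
Q(r) = -r/4 (Q(r) = r/(-4) = r*(-1/4) = -r/4)
x(b) = 1 (x(b) = (2*b)/((2*b)) = (2*b)*(1/(2*b)) = 1)
J(O, w) = -1353 - w (J(O, w) = 11*(-123) - w = -1353 - w)
3347047 - J(x(Q(-5)), p(-43, 6)) = 3347047 - (-1353 - 1*(-43)) = 3347047 - (-1353 + 43) = 3347047 - 1*(-1310) = 3347047 + 1310 = 3348357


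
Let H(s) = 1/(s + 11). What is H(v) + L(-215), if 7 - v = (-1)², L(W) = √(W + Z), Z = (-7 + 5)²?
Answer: 1/17 + I*√211 ≈ 0.058824 + 14.526*I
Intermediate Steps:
Z = 4 (Z = (-2)² = 4)
L(W) = √(4 + W) (L(W) = √(W + 4) = √(4 + W))
v = 6 (v = 7 - 1*(-1)² = 7 - 1*1 = 7 - 1 = 6)
H(s) = 1/(11 + s)
H(v) + L(-215) = 1/(11 + 6) + √(4 - 215) = 1/17 + √(-211) = 1/17 + I*√211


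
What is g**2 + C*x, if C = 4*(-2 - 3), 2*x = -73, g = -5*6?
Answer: 1630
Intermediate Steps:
g = -30
x = -73/2 (x = (1/2)*(-73) = -73/2 ≈ -36.500)
C = -20 (C = 4*(-5) = -20)
g**2 + C*x = (-30)**2 - 20*(-73/2) = 900 + 730 = 1630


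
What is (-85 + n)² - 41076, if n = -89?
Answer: -10800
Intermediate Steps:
(-85 + n)² - 41076 = (-85 - 89)² - 41076 = (-174)² - 41076 = 30276 - 41076 = -10800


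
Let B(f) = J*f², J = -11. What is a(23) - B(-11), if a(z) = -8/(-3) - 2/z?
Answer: 92017/69 ≈ 1333.6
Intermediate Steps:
B(f) = -11*f²
a(z) = 8/3 - 2/z (a(z) = -8*(-⅓) - 2/z = 8/3 - 2/z)
a(23) - B(-11) = (8/3 - 2/23) - (-11)*(-11)² = (8/3 - 2*1/23) - (-11)*121 = (8/3 - 2/23) - 1*(-1331) = 178/69 + 1331 = 92017/69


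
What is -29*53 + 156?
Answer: -1381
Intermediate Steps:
-29*53 + 156 = -1537 + 156 = -1381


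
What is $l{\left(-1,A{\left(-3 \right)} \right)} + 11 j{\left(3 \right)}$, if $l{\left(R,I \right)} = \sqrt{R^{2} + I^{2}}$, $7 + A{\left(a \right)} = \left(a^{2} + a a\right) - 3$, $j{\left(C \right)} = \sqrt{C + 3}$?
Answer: $\sqrt{65} + 11 \sqrt{6} \approx 35.007$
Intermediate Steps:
$j{\left(C \right)} = \sqrt{3 + C}$
$A{\left(a \right)} = -10 + 2 a^{2}$ ($A{\left(a \right)} = -7 - \left(3 - a^{2} - a a\right) = -7 + \left(\left(a^{2} + a^{2}\right) - 3\right) = -7 + \left(2 a^{2} - 3\right) = -7 + \left(-3 + 2 a^{2}\right) = -10 + 2 a^{2}$)
$l{\left(R,I \right)} = \sqrt{I^{2} + R^{2}}$
$l{\left(-1,A{\left(-3 \right)} \right)} + 11 j{\left(3 \right)} = \sqrt{\left(-10 + 2 \left(-3\right)^{2}\right)^{2} + \left(-1\right)^{2}} + 11 \sqrt{3 + 3} = \sqrt{\left(-10 + 2 \cdot 9\right)^{2} + 1} + 11 \sqrt{6} = \sqrt{\left(-10 + 18\right)^{2} + 1} + 11 \sqrt{6} = \sqrt{8^{2} + 1} + 11 \sqrt{6} = \sqrt{64 + 1} + 11 \sqrt{6} = \sqrt{65} + 11 \sqrt{6}$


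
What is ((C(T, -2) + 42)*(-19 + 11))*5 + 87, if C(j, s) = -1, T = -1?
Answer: -1553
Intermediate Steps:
((C(T, -2) + 42)*(-19 + 11))*5 + 87 = ((-1 + 42)*(-19 + 11))*5 + 87 = (41*(-8))*5 + 87 = -328*5 + 87 = -1640 + 87 = -1553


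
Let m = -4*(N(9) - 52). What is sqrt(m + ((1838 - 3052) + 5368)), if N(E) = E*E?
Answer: sqrt(4038) ≈ 63.545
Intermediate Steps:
N(E) = E**2
m = -116 (m = -4*(9**2 - 52) = -4*(81 - 52) = -4*29 = -116)
sqrt(m + ((1838 - 3052) + 5368)) = sqrt(-116 + ((1838 - 3052) + 5368)) = sqrt(-116 + (-1214 + 5368)) = sqrt(-116 + 4154) = sqrt(4038)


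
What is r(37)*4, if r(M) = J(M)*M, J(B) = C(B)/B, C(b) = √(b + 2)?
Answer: 4*√39 ≈ 24.980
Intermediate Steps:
C(b) = √(2 + b)
J(B) = √(2 + B)/B
r(M) = √(2 + M) (r(M) = (√(2 + M)/M)*M = √(2 + M))
r(37)*4 = √(2 + 37)*4 = √39*4 = 4*√39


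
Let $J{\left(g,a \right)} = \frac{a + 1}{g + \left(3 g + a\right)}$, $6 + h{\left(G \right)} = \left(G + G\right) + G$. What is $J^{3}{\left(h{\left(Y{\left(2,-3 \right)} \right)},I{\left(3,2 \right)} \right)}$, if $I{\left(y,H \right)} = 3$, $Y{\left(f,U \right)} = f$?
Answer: $\frac{64}{27} \approx 2.3704$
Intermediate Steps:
$h{\left(G \right)} = -6 + 3 G$ ($h{\left(G \right)} = -6 + \left(\left(G + G\right) + G\right) = -6 + \left(2 G + G\right) = -6 + 3 G$)
$J{\left(g,a \right)} = \frac{1 + a}{a + 4 g}$ ($J{\left(g,a \right)} = \frac{1 + a}{g + \left(a + 3 g\right)} = \frac{1 + a}{a + 4 g}$)
$J^{3}{\left(h{\left(Y{\left(2,-3 \right)} \right)},I{\left(3,2 \right)} \right)} = \left(\frac{1 + 3}{3 + 4 \left(-6 + 3 \cdot 2\right)}\right)^{3} = \left(\frac{1}{3 + 4 \left(-6 + 6\right)} 4\right)^{3} = \left(\frac{1}{3 + 4 \cdot 0} \cdot 4\right)^{3} = \left(\frac{1}{3 + 0} \cdot 4\right)^{3} = \left(\frac{1}{3} \cdot 4\right)^{3} = \left(\frac{4}{3}\right)^{3} = \frac{64}{27}$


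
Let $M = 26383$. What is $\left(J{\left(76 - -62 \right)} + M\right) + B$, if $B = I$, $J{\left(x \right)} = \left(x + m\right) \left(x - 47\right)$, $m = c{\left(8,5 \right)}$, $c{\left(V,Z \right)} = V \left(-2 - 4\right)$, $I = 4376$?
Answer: $38949$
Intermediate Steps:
$c{\left(V,Z \right)} = - 6 V$ ($c{\left(V,Z \right)} = V \left(-6\right) = - 6 V$)
$m = -48$ ($m = \left(-6\right) 8 = -48$)
$J{\left(x \right)} = \left(-48 + x\right) \left(-47 + x\right)$ ($J{\left(x \right)} = \left(x - 48\right) \left(x - 47\right) = \left(-48 + x\right) \left(-47 + x\right)$)
$B = 4376$
$\left(J{\left(76 - -62 \right)} + M\right) + B = \left(\left(2256 + \left(76 - -62\right)^{2} - 95 \left(76 - -62\right)\right) + 26383\right) + 4376 = \left(\left(2256 + \left(76 + 62\right)^{2} - 95 \left(76 + 62\right)\right) + 26383\right) + 4376 = \left(\left(2256 + 138^{2} - 13110\right) + 26383\right) + 4376 = \left(\left(2256 + 19044 - 13110\right) + 26383\right) + 4376 = \left(8190 + 26383\right) + 4376 = 34573 + 4376 = 38949$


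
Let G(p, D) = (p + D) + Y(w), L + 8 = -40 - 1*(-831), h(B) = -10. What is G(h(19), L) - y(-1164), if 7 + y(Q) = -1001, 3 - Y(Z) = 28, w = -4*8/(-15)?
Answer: 1756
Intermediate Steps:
w = 32/15 (w = -32*(-1/15) = 32/15 ≈ 2.1333)
Y(Z) = -25 (Y(Z) = 3 - 1*28 = 3 - 28 = -25)
L = 783 (L = -8 + (-40 - 1*(-831)) = -8 + (-40 + 831) = -8 + 791 = 783)
G(p, D) = -25 + D + p (G(p, D) = (p + D) - 25 = (D + p) - 25 = -25 + D + p)
y(Q) = -1008 (y(Q) = -7 - 1001 = -1008)
G(h(19), L) - y(-1164) = (-25 + 783 - 10) - 1*(-1008) = 748 + 1008 = 1756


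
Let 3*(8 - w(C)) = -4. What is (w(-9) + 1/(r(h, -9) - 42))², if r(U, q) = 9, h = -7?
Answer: 94249/1089 ≈ 86.546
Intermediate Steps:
w(C) = 28/3 (w(C) = 8 - ⅓*(-4) = 8 + 4/3 = 28/3)
(w(-9) + 1/(r(h, -9) - 42))² = (28/3 + 1/(9 - 42))² = (28/3 + 1/(-33))² = (28/3 - 1/33)² = (307/33)² = 94249/1089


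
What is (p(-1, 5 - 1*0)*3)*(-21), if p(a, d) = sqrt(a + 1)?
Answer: 0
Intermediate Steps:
p(a, d) = sqrt(1 + a)
(p(-1, 5 - 1*0)*3)*(-21) = (sqrt(1 - 1)*3)*(-21) = (sqrt(0)*3)*(-21) = (0*3)*(-21) = 0*(-21) = 0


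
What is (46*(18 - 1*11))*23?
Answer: 7406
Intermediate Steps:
(46*(18 - 1*11))*23 = (46*(18 - 11))*23 = (46*7)*23 = 322*23 = 7406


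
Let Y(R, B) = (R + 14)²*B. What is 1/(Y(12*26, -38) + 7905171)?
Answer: 1/3866683 ≈ 2.5862e-7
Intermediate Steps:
Y(R, B) = B*(14 + R)² (Y(R, B) = (14 + R)²*B = B*(14 + R)²)
1/(Y(12*26, -38) + 7905171) = 1/(-38*(14 + 12*26)² + 7905171) = 1/(-38*(14 + 312)² + 7905171) = 1/(-38*326² + 7905171) = 1/(-38*106276 + 7905171) = 1/(-4038488 + 7905171) = 1/3866683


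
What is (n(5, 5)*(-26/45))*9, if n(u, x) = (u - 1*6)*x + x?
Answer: 0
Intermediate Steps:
n(u, x) = x + x*(-6 + u) (n(u, x) = (u - 6)*x + x = (-6 + u)*x + x = x*(-6 + u) + x = x + x*(-6 + u))
(n(5, 5)*(-26/45))*9 = ((5*(-5 + 5))*(-26/45))*9 = ((5*0)*(-26*1/45))*9 = (0*(-26/45))*9 = 0*9 = 0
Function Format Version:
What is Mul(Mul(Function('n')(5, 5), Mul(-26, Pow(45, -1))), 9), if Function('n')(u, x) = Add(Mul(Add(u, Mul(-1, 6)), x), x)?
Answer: 0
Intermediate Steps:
Function('n')(u, x) = Add(x, Mul(x, Add(-6, u))) (Function('n')(u, x) = Add(Mul(Add(u, -6), x), x) = Add(Mul(Add(-6, u), x), x) = Add(Mul(x, Add(-6, u)), x) = Add(x, Mul(x, Add(-6, u))))
Mul(Mul(Function('n')(5, 5), Mul(-26, Pow(45, -1))), 9) = Mul(Mul(Mul(5, Add(-5, 5)), Mul(-26, Pow(45, -1))), 9) = Mul(Mul(Mul(5, 0), Mul(-26, Rational(1, 45))), 9) = Mul(Mul(0, Rational(-26, 45)), 9) = Mul(0, 9) = 0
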